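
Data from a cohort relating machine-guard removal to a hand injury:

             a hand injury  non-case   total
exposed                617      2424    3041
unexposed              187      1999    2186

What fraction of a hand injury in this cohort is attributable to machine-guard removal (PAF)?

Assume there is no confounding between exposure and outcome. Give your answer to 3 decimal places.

PAF ≈ 0.444

p₁ = P(outcome | exposed) = 617/3041 = 0.20289
p₀ = P(outcome | unexposed) = 187/2186 = 0.085544
Exposure prevalence π = 3041/5227 = 0.58179; overall risk P(Y=1) = 0.15382.
Under exogeneity, PAF = [P(Y=1) − p₀]/P(Y=1).
PAF = (0.15382 − 0.085544) / 0.15382 ≈ 0.4439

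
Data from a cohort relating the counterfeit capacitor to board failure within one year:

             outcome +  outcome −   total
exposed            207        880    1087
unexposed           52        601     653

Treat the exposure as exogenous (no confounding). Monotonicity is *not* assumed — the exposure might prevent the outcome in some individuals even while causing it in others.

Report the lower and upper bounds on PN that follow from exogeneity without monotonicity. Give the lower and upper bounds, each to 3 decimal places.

p₁ = P(outcome | exposed) = 207/1087 = 0.19043
p₀ = P(outcome | unexposed) = 52/653 = 0.079632
Under exogeneity alone the bounds on PN are max{0,(p₁−p₀)/p₁} ≤ PN ≤ min{1,(1−p₀)/p₁}.
  lower = (p₁ − p₀)/p₁ = 0.1108 / 0.19043 ≈ 0.5818
  upper = min{1, (1 − p₀)/p₁} = 0.92037 / 0.19043 ≈ 4.8330 → capped at 1

0.582 ≤ PN ≤ 1.000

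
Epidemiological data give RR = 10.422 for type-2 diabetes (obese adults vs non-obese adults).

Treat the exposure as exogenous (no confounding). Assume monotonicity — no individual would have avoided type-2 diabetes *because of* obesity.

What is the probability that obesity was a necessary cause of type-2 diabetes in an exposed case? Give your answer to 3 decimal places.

PN ≈ 0.904

Under exogeneity and monotonicity, PN = (RR − 1) / RR = 1 − 1/RR.
PN = (10.422 − 1) / 10.422 = 9.422 / 10.422 ≈ 0.9040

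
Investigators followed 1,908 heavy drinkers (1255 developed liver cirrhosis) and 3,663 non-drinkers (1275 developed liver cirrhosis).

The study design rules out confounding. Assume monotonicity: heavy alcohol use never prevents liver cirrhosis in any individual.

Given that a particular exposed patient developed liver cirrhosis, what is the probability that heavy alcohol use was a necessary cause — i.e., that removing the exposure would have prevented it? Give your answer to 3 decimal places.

PN ≈ 0.471

p₁ = P(outcome | exposed) = 1255/1908 = 0.65776
p₀ = P(outcome | unexposed) = 1275/3663 = 0.34808
Under exogeneity and monotonicity, PN = (p₁ − p₀) / p₁.
PN = (0.65776 − 0.34808) / 0.65776 = 0.30968 / 0.65776 ≈ 0.4708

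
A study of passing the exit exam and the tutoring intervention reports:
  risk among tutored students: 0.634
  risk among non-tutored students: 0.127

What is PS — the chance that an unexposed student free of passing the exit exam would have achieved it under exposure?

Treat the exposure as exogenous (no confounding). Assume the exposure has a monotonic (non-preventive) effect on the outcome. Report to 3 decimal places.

Let p₁ = 0.634, p₀ = 0.127.
Under exogeneity and monotonicity, PS = (p₁ − p₀) / (1 − p₀).
PS = (0.634 − 0.127) / (1 − 0.127) = 0.507 / 0.873 ≈ 0.5808

PS ≈ 0.581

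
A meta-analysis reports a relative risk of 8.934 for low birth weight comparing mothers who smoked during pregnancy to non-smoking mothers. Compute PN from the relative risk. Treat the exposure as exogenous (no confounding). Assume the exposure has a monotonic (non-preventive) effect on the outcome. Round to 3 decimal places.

PN ≈ 0.888

Under exogeneity and monotonicity, PN = (RR − 1) / RR = 1 − 1/RR.
PN = (8.934 − 1) / 8.934 = 7.934 / 8.934 ≈ 0.8881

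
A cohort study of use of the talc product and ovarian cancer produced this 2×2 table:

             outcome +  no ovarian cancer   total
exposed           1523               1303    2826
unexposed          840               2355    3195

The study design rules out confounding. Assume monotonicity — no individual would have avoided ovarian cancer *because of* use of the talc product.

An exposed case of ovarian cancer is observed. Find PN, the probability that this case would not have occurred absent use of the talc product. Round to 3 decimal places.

p₁ = P(outcome | exposed) = 1523/2826 = 0.53892
p₀ = P(outcome | unexposed) = 840/3195 = 0.26291
Under exogeneity and monotonicity, PN = (p₁ − p₀) / p₁.
PN = (0.53892 − 0.26291) / 0.53892 = 0.27601 / 0.53892 ≈ 0.5122

PN ≈ 0.512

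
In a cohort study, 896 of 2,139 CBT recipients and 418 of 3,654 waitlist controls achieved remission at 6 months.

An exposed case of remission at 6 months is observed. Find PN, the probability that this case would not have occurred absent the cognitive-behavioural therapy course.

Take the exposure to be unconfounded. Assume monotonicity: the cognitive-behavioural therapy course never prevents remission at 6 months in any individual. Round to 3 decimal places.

p₁ = P(outcome | exposed) = 896/2139 = 0.41889
p₀ = P(outcome | unexposed) = 418/3654 = 0.1144
Under exogeneity and monotonicity, PN = (p₁ − p₀) / p₁.
PN = (0.41889 − 0.1144) / 0.41889 = 0.30449 / 0.41889 ≈ 0.7269

PN ≈ 0.727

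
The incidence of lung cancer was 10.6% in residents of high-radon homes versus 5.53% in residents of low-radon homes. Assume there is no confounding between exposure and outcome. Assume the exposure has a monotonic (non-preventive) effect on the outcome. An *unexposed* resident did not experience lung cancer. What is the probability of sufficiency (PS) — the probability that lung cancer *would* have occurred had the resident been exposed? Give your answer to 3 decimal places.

PS ≈ 0.054

p₁ = 0.106, p₀ = 0.0553.
Under exogeneity and monotonicity, PS = (p₁ − p₀) / (1 − p₀).
PS = (0.106 − 0.0553) / (1 − 0.0553) = 0.0507 / 0.9447 ≈ 0.0537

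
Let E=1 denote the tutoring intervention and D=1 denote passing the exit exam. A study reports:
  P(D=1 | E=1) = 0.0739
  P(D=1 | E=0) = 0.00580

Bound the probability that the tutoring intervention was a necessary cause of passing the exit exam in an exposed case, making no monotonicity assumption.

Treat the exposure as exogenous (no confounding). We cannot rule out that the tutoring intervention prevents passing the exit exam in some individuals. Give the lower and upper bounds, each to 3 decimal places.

0.922 ≤ PN ≤ 1.000

Let p₁ = 0.0739, p₀ = 0.0058.
Under exogeneity alone the bounds on PN are max{0,(p₁−p₀)/p₁} ≤ PN ≤ min{1,(1−p₀)/p₁}.
  lower = (p₁ − p₀)/p₁ = 0.0681 / 0.0739 ≈ 0.9215
  upper = min{1, (1 − p₀)/p₁} = 0.9942 / 0.0739 ≈ 13.4533 → capped at 1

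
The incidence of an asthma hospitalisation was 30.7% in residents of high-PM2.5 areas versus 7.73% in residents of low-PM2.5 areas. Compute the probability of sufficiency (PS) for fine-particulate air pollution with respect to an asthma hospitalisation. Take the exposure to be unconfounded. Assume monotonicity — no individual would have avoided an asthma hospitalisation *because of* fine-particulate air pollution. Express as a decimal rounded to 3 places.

PS ≈ 0.249

p₁ = 0.307, p₀ = 0.0773.
Under exogeneity and monotonicity, PS = (p₁ − p₀) / (1 − p₀).
PS = (0.307 − 0.0773) / (1 − 0.0773) = 0.2297 / 0.9227 ≈ 0.2489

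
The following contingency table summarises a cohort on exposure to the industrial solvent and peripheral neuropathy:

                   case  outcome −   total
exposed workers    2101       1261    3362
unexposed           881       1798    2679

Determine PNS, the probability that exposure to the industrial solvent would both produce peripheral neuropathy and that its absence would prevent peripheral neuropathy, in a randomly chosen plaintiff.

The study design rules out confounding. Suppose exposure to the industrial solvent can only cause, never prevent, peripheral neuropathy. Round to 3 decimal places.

PNS ≈ 0.296

p₁ = P(outcome | exposed) = 2101/3362 = 0.62493
p₀ = P(outcome | unexposed) = 881/2679 = 0.32885
Under exogeneity and monotonicity, PNS = p₁ − p₀.
PNS = 0.62493 − 0.32885 = 0.29607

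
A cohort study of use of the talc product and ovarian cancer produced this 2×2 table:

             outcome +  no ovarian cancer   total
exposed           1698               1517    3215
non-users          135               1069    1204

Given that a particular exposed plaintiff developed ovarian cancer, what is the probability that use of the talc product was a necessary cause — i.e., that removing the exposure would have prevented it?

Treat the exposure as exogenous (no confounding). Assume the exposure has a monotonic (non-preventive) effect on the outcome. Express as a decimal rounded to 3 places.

p₁ = P(outcome | exposed) = 1698/3215 = 0.52815
p₀ = P(outcome | unexposed) = 135/1204 = 0.11213
Under exogeneity and monotonicity, PN = (p₁ − p₀)/p₁.
PN = (0.52815 − 0.11213) / 0.52815 ≈ 0.7877

PN ≈ 0.788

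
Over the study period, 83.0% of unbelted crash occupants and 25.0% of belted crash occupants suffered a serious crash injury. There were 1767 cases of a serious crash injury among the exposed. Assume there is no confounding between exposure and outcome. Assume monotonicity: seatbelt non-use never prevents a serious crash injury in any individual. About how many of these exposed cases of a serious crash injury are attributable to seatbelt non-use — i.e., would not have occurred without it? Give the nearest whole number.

about 1235 cases

p₁ = 0.83, p₀ = 0.25.
PN = (p₁ − p₀)/p₁ = (0.83 − 0.25) / 0.83 ≈ 0.69880.
Attributable cases ≈ PN × (exposed cases) = 0.69880 × 1767 ≈ 1234.77.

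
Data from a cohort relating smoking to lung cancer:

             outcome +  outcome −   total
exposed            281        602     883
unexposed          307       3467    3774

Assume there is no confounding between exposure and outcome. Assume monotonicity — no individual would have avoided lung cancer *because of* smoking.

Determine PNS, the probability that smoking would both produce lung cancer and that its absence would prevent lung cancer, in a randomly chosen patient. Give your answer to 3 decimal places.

PNS ≈ 0.237

p₁ = P(outcome | exposed) = 281/883 = 0.31823
p₀ = P(outcome | unexposed) = 307/3774 = 0.081346
Under exogeneity and monotonicity, PNS = p₁ − p₀.
PNS = 0.31823 − 0.081346 = 0.23689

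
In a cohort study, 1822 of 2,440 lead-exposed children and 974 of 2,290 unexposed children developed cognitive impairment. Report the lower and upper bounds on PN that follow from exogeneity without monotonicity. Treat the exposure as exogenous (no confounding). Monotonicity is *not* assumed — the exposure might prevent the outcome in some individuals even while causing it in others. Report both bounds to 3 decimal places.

0.430 ≤ PN ≤ 0.770

p₁ = P(outcome | exposed) = 1822/2440 = 0.74672
p₀ = P(outcome | unexposed) = 974/2290 = 0.42533
Under exogeneity alone the bounds on PN are max{0,(p₁−p₀)/p₁} ≤ PN ≤ min{1,(1−p₀)/p₁}.
  lower = (p₁ − p₀)/p₁ = 0.32139 / 0.74672 ≈ 0.4304
  upper = min{1, (1 − p₀)/p₁} = 0.57467 / 0.74672 ≈ 0.7696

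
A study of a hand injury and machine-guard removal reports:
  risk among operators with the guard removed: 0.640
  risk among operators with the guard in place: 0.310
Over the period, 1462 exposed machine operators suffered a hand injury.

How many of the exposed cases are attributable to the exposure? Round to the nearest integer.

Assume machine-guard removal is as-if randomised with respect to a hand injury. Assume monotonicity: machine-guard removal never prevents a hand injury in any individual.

Let p₁ = 0.64, p₀ = 0.31.
PN = (p₁ − p₀)/p₁ = (0.64 − 0.31) / 0.64 ≈ 0.51562.
Attributable cases ≈ PN × (exposed cases) = 0.51562 × 1462 ≈ 753.84.

about 754 cases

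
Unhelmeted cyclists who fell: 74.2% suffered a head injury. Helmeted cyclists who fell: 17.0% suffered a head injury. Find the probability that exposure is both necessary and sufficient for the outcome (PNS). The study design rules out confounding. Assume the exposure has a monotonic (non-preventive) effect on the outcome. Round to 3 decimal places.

PNS ≈ 0.572

p₁ = 0.742, p₀ = 0.17.
Under exogeneity and monotonicity, PNS = p₁ − p₀.
PNS = 0.742 − 0.17 = 0.572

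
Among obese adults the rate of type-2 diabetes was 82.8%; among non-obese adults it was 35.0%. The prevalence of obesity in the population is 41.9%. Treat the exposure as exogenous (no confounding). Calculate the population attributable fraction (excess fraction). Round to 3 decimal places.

PAF ≈ 0.364

p₁ = 0.828, p₀ = 0.35.
Overall risk P(Y=1) = π·p₁ + (1−π)·p₀ = 0.419×0.828 + 0.581×0.35 = 0.55028.
Under exogeneity, PAF = [P(Y=1) − p₀] / P(Y=1).
PAF = (0.55028 − 0.35) / 0.55028 ≈ 0.3640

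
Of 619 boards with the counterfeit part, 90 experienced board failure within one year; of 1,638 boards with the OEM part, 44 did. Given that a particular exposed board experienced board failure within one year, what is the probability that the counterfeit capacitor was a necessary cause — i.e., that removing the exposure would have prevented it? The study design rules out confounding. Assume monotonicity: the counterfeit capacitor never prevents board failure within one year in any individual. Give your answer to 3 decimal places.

p₁ = P(outcome | exposed) = 90/619 = 0.1454
p₀ = P(outcome | unexposed) = 44/1638 = 0.026862
Under exogeneity and monotonicity, PN = (p₁ − p₀) / p₁.
PN = (0.1454 − 0.026862) / 0.1454 = 0.11853 / 0.1454 ≈ 0.8152

PN ≈ 0.815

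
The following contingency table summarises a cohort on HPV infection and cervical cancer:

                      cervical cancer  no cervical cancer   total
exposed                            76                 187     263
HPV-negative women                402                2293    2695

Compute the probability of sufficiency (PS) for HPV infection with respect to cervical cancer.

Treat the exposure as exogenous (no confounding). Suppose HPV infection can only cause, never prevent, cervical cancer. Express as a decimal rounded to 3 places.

p₁ = P(outcome | exposed) = 76/263 = 0.28897
p₀ = P(outcome | unexposed) = 402/2695 = 0.14917
Under exogeneity and monotonicity, PS = (p₁ − p₀) / (1 − p₀).
PS = (0.28897 − 0.14917) / (1 − 0.14917) = 0.13981 / 0.85083 ≈ 0.1643

PS ≈ 0.164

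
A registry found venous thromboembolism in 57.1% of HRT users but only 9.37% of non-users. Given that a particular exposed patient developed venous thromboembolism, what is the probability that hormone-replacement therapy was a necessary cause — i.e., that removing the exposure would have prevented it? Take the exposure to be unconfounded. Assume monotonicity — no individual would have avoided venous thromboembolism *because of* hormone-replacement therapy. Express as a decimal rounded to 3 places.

PN ≈ 0.836

p₁ = 0.571, p₀ = 0.0937.
Under exogeneity and monotonicity, PN = (p₁ − p₀) / p₁.
PN = (0.571 − 0.0937) / 0.571 = 0.4773 / 0.571 ≈ 0.8359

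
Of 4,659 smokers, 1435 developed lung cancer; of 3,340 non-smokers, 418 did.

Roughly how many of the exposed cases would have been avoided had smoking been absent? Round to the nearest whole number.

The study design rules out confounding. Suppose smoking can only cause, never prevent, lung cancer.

about 852 cases

p₁ = P(outcome | exposed) = 1435/4659 = 0.30801
p₀ = P(outcome | unexposed) = 418/3340 = 0.12515
PN = (p₁ − p₀)/p₁ = (0.30801 − 0.12515) / 0.30801 ≈ 0.59368.
Attributable cases ≈ PN × (exposed cases) = 0.59368 × 1435 ≈ 851.93.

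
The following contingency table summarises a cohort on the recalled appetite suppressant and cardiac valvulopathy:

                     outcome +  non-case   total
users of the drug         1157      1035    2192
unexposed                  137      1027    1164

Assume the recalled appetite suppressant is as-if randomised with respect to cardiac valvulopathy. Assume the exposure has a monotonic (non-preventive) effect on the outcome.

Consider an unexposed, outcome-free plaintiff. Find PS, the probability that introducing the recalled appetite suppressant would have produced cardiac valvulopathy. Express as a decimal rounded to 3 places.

p₁ = P(outcome | exposed) = 1157/2192 = 0.52783
p₀ = P(outcome | unexposed) = 137/1164 = 0.1177
Under exogeneity and monotonicity, PS = (p₁ − p₀) / (1 − p₀).
PS = (0.52783 − 0.1177) / (1 − 0.1177) = 0.41013 / 0.8823 ≈ 0.4648

PS ≈ 0.465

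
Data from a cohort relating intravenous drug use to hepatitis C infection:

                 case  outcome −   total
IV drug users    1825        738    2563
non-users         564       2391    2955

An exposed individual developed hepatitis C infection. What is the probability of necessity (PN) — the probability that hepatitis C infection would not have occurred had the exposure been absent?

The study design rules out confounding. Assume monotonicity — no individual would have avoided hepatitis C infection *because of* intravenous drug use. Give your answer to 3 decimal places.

p₁ = P(outcome | exposed) = 1825/2563 = 0.71206
p₀ = P(outcome | unexposed) = 564/2955 = 0.19086
Under exogeneity and monotonicity, PN = (p₁ − p₀) / p₁.
PN = (0.71206 − 0.19086) / 0.71206 = 0.52119 / 0.71206 ≈ 0.7320

PN ≈ 0.732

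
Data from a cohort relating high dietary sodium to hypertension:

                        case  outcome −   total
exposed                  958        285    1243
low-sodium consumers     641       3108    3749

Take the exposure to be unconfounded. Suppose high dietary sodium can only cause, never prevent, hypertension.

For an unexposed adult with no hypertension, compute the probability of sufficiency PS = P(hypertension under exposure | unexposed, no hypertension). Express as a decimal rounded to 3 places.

PS ≈ 0.723

p₁ = P(outcome | exposed) = 958/1243 = 0.77072
p₀ = P(outcome | unexposed) = 641/3749 = 0.17098
Under exogeneity and monotonicity, PS = (p₁ − p₀) / (1 − p₀).
PS = (0.77072 − 0.17098) / (1 − 0.17098) = 0.59974 / 0.82902 ≈ 0.7234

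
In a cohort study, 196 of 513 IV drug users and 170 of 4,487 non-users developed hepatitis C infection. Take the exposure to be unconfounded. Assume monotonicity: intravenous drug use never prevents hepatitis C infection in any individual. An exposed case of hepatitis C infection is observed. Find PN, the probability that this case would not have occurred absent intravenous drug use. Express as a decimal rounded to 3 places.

PN ≈ 0.901

p₁ = P(outcome | exposed) = 196/513 = 0.38207
p₀ = P(outcome | unexposed) = 170/4487 = 0.037887
Under exogeneity and monotonicity, PN = (p₁ − p₀) / p₁.
PN = (0.38207 − 0.037887) / 0.38207 = 0.34418 / 0.38207 ≈ 0.9008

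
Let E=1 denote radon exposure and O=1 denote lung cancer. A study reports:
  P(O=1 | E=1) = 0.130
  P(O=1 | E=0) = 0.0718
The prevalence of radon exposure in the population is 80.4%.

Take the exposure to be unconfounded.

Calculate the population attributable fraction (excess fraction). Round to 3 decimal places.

Let p₁ = 0.13, p₀ = 0.0718.
Overall risk P(Y=1) = π·p₁ + (1−π)·p₀ = 0.804×0.13 + 0.196×0.0718 = 0.11859.
Under exogeneity, PAF = [P(Y=1) − p₀] / P(Y=1).
PAF = (0.11859 − 0.0718) / 0.11859 ≈ 0.3946

PAF ≈ 0.395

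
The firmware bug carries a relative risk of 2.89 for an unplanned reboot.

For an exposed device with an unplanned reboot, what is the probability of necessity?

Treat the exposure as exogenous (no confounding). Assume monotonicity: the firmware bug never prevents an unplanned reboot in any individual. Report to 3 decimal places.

Under exogeneity and monotonicity, PN = (RR − 1) / RR = 1 − 1/RR.
PN = (2.89 − 1) / 2.89 = 1.89 / 2.89 ≈ 0.6540

PN ≈ 0.654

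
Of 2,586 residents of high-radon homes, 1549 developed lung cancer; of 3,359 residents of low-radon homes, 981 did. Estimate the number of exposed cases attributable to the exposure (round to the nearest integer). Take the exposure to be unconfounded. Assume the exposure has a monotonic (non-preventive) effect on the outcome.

about 794 cases

p₁ = P(outcome | exposed) = 1549/2586 = 0.59899
p₀ = P(outcome | unexposed) = 981/3359 = 0.29205
PN = (p₁ − p₀)/p₁ = (0.59899 − 0.29205) / 0.59899 ≈ 0.51243.
Attributable cases ≈ PN × (exposed cases) = 0.51243 × 1549 ≈ 793.76.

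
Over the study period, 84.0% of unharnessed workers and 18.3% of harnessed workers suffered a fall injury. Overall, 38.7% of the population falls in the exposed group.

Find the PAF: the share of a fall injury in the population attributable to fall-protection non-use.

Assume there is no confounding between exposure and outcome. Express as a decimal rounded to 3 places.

p₁ = 0.84, p₀ = 0.183.
Overall risk P(Y=1) = π·p₁ + (1−π)·p₀ = 0.387×0.84 + 0.613×0.183 = 0.43726.
Under exogeneity, PAF = [P(Y=1) − p₀] / P(Y=1).
PAF = (0.43726 − 0.183) / 0.43726 ≈ 0.5815

PAF ≈ 0.581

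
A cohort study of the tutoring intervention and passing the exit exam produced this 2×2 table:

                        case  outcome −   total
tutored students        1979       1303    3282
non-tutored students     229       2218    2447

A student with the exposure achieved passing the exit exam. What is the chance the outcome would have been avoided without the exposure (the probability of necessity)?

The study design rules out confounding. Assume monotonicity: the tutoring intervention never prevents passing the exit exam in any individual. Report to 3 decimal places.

p₁ = P(outcome | exposed) = 1979/3282 = 0.60299
p₀ = P(outcome | unexposed) = 229/2447 = 0.093584
Under exogeneity and monotonicity, PN = (p₁ − p₀) / p₁.
PN = (0.60299 − 0.093584) / 0.60299 = 0.5094 / 0.60299 ≈ 0.8448

PN ≈ 0.845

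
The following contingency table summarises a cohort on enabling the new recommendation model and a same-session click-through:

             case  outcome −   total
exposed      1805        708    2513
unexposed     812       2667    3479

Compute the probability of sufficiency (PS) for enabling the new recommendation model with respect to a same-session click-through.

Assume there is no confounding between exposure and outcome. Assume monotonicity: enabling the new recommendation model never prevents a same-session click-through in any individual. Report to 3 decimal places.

p₁ = P(outcome | exposed) = 1805/2513 = 0.71827
p₀ = P(outcome | unexposed) = 812/3479 = 0.2334
Under exogeneity and monotonicity, PS = (p₁ − p₀)/(1 − p₀).
PS = (0.71827 − 0.2334) / 0.7666 ≈ 0.6325

PS ≈ 0.632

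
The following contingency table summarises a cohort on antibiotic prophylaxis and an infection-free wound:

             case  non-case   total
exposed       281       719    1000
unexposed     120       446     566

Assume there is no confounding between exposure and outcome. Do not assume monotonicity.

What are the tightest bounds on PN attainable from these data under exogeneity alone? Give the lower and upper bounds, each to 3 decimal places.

0.246 ≤ PN ≤ 1.000

p₁ = P(outcome | exposed) = 281/1000 = 0.281
p₀ = P(outcome | unexposed) = 120/566 = 0.21201
Under exogeneity alone the bounds on PN are max{0,(p₁−p₀)/p₁} ≤ PN ≤ min{1,(1−p₀)/p₁}.
  lower = (p₁ − p₀)/p₁ = 0.068986 / 0.281 ≈ 0.2455
  upper = min{1, (1 − p₀)/p₁} = 0.78799 / 0.281 ≈ 2.8042 → capped at 1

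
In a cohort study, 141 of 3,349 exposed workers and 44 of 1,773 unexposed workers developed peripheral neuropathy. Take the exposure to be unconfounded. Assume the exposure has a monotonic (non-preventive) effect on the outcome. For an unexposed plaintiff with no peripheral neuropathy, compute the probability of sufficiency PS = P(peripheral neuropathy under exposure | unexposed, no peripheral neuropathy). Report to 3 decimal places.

PS ≈ 0.018

p₁ = P(outcome | exposed) = 141/3349 = 0.042102
p₀ = P(outcome | unexposed) = 44/1773 = 0.024817
Under exogeneity and monotonicity, PS = (p₁ − p₀) / (1 − p₀).
PS = (0.042102 − 0.024817) / (1 − 0.024817) = 0.017285 / 0.97518 ≈ 0.0177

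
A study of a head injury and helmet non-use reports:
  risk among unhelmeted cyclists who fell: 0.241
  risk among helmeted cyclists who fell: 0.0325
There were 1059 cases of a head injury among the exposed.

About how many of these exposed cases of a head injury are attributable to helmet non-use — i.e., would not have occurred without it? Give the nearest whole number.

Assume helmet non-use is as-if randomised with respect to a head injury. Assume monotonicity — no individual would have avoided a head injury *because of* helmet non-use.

Let p₁ = 0.241, p₀ = 0.0325.
PN = (p₁ − p₀)/p₁ = (0.241 − 0.0325) / 0.241 ≈ 0.86515.
Attributable cases ≈ PN × (exposed cases) = 0.86515 × 1059 ≈ 916.19.

about 916 cases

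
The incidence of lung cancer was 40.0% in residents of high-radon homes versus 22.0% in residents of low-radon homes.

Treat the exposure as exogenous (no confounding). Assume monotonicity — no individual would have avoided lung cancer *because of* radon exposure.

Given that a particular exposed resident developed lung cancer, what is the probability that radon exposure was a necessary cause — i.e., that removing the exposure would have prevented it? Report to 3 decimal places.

p₁ = 0.4, p₀ = 0.22.
Under exogeneity and monotonicity, PN = (p₁ − p₀) / p₁.
PN = (0.4 − 0.22) / 0.4 = 0.18 / 0.4 ≈ 0.4500

PN ≈ 0.450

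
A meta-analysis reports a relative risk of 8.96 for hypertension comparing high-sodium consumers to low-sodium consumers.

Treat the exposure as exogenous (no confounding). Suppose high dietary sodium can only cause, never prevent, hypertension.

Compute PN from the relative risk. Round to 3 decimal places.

PN ≈ 0.888

Under exogeneity and monotonicity, PN = (RR − 1) / RR = 1 − 1/RR.
PN = (8.96 − 1) / 8.96 = 7.96 / 8.96 ≈ 0.8884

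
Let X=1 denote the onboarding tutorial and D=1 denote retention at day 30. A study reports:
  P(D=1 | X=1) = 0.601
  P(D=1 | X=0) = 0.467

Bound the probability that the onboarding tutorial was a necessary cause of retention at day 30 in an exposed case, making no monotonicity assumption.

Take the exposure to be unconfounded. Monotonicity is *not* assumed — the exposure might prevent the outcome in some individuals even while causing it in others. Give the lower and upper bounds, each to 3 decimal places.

0.223 ≤ PN ≤ 0.887

Let p₁ = 0.601, p₀ = 0.467.
Under exogeneity alone the bounds on PN are max{0,(p₁−p₀)/p₁} ≤ PN ≤ min{1,(1−p₀)/p₁}.
  lower = (p₁ − p₀)/p₁ = 0.134 / 0.601 ≈ 0.2230
  upper = min{1, (1 − p₀)/p₁} = 0.533 / 0.601 ≈ 0.8869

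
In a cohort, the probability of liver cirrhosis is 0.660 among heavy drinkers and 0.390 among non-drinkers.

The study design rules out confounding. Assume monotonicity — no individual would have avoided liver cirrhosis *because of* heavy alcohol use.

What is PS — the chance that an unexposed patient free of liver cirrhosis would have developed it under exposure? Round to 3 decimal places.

PS ≈ 0.443

Let p₁ = 0.66, p₀ = 0.39.
Under exogeneity and monotonicity, PS = (p₁ − p₀) / (1 − p₀).
PS = (0.66 − 0.39) / (1 − 0.39) = 0.27 / 0.61 ≈ 0.4426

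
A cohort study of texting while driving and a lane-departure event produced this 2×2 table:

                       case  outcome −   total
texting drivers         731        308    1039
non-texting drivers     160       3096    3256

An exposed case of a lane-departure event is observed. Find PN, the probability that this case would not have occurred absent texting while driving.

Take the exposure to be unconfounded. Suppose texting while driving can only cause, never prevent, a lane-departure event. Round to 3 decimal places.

p₁ = P(outcome | exposed) = 731/1039 = 0.70356
p₀ = P(outcome | unexposed) = 160/3256 = 0.04914
Under exogeneity and monotonicity, PN = (p₁ − p₀) / p₁.
PN = (0.70356 − 0.04914) / 0.70356 = 0.65442 / 0.70356 ≈ 0.9302

PN ≈ 0.930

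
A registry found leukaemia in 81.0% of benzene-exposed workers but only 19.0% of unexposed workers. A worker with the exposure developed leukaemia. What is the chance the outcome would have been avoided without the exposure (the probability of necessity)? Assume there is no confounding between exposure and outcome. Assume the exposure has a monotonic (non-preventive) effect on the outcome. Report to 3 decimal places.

PN ≈ 0.765

p₁ = 0.81, p₀ = 0.19.
Under exogeneity and monotonicity, PN = (p₁ − p₀) / p₁.
PN = (0.81 − 0.19) / 0.81 = 0.62 / 0.81 ≈ 0.7654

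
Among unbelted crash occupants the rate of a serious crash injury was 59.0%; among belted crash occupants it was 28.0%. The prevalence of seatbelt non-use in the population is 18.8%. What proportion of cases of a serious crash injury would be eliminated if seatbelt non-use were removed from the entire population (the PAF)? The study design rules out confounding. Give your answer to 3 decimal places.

p₁ = 0.59, p₀ = 0.28.
Overall risk P(Y=1) = π·p₁ + (1−π)·p₀ = 0.188×0.59 + 0.812×0.28 = 0.33828.
Under exogeneity, PAF = [P(Y=1) − p₀] / P(Y=1).
PAF = (0.33828 − 0.28) / 0.33828 ≈ 0.1723

PAF ≈ 0.172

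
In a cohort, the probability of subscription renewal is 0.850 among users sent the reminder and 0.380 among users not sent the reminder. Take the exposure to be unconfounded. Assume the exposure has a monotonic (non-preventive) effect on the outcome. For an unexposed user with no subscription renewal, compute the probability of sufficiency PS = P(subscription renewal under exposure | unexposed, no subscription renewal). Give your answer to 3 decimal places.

PS ≈ 0.758

Let p₁ = 0.85, p₀ = 0.38.
Under exogeneity and monotonicity, PS = (p₁ − p₀) / (1 − p₀).
PS = (0.85 − 0.38) / (1 − 0.38) = 0.47 / 0.62 ≈ 0.7581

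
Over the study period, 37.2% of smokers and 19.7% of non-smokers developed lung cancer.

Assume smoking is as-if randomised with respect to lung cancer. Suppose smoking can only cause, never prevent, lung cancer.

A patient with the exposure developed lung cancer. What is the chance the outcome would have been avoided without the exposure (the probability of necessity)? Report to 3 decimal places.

p₁ = 0.372, p₀ = 0.197.
Under exogeneity and monotonicity, PN = (p₁ − p₀) / p₁.
PN = (0.372 − 0.197) / 0.372 = 0.175 / 0.372 ≈ 0.4704

PN ≈ 0.470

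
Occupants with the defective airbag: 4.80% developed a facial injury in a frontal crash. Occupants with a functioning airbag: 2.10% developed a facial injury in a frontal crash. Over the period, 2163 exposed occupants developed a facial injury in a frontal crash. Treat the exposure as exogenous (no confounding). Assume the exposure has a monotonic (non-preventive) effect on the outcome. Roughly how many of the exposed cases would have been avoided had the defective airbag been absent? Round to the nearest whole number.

p₁ = 0.048, p₀ = 0.021.
PN = (p₁ − p₀)/p₁ = (0.048 − 0.021) / 0.048 ≈ 0.56250.
Attributable cases ≈ PN × (exposed cases) = 0.56250 × 2163 ≈ 1216.69.

about 1217 cases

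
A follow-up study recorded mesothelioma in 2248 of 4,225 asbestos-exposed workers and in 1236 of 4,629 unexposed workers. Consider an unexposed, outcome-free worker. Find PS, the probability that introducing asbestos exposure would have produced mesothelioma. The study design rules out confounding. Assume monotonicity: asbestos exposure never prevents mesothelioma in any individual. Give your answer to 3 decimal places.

PS ≈ 0.362

p₁ = P(outcome | exposed) = 2248/4225 = 0.53207
p₀ = P(outcome | unexposed) = 1236/4629 = 0.26701
Under exogeneity and monotonicity, PS = (p₁ − p₀) / (1 − p₀).
PS = (0.53207 − 0.26701) / (1 − 0.26701) = 0.26506 / 0.73299 ≈ 0.3616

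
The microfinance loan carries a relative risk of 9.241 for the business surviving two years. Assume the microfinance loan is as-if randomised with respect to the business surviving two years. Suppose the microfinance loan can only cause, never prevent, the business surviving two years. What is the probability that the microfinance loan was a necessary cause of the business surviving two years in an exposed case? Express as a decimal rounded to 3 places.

Under exogeneity and monotonicity, PN = (RR − 1) / RR = 1 − 1/RR.
PN = (9.241 − 1) / 9.241 = 8.241 / 9.241 ≈ 0.8918

PN ≈ 0.892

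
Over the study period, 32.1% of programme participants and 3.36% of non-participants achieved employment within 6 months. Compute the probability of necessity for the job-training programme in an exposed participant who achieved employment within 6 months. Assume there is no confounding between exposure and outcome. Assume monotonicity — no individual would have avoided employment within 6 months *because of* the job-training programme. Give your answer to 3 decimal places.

p₁ = 0.321, p₀ = 0.0336.
Under exogeneity and monotonicity, PN = (p₁ − p₀) / p₁.
PN = (0.321 − 0.0336) / 0.321 = 0.2874 / 0.321 ≈ 0.8953

PN ≈ 0.895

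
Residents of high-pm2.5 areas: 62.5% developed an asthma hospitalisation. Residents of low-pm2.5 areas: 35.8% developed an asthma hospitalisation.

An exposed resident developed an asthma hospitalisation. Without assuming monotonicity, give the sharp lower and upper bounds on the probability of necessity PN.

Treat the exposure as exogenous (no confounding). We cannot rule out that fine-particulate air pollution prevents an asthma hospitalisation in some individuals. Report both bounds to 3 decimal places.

0.427 ≤ PN ≤ 1.000

p₁ = 0.625, p₀ = 0.358.
Under exogeneity alone the bounds on PN are max{0,(p₁−p₀)/p₁} ≤ PN ≤ min{1,(1−p₀)/p₁}.
  lower = (p₁ − p₀)/p₁ = 0.267 / 0.625 ≈ 0.4272
  upper = min{1, (1 − p₀)/p₁} = 0.642 / 0.625 ≈ 1.0272 → capped at 1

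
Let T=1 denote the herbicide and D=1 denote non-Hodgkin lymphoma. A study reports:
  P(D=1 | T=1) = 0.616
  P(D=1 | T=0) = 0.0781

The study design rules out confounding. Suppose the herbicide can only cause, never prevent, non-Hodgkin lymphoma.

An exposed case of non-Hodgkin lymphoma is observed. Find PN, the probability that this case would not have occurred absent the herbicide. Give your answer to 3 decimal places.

PN ≈ 0.873

Let p₁ = 0.616, p₀ = 0.0781.
Under exogeneity and monotonicity, PN = (p₁ − p₀) / p₁.
PN = (0.616 − 0.0781) / 0.616 = 0.5379 / 0.616 ≈ 0.8732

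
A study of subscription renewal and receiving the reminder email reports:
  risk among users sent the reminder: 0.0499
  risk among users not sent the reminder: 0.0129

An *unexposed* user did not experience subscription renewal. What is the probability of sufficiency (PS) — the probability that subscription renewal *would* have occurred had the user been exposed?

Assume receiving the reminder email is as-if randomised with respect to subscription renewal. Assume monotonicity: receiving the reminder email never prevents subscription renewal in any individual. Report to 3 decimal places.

Let p₁ = 0.0499, p₀ = 0.0129.
Under exogeneity and monotonicity, PS = (p₁ − p₀) / (1 − p₀).
PS = (0.0499 − 0.0129) / (1 − 0.0129) = 0.037 / 0.9871 ≈ 0.0375

PS ≈ 0.037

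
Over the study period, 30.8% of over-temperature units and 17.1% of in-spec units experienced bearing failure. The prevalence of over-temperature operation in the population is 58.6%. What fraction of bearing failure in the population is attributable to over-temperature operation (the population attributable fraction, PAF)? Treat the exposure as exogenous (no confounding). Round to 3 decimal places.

PAF ≈ 0.319

p₁ = 0.308, p₀ = 0.171.
Overall risk P(Y=1) = π·p₁ + (1−π)·p₀ = 0.586×0.308 + 0.414×0.171 = 0.25128.
Under exogeneity, PAF = [P(Y=1) − p₀] / P(Y=1).
PAF = (0.25128 − 0.171) / 0.25128 ≈ 0.3195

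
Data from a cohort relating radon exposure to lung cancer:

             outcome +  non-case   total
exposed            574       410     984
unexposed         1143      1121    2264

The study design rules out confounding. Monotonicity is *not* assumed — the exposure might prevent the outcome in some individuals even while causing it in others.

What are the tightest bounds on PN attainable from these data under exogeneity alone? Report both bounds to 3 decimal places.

0.135 ≤ PN ≤ 0.849

p₁ = P(outcome | exposed) = 574/984 = 0.58333
p₀ = P(outcome | unexposed) = 1143/2264 = 0.50486
Under exogeneity alone the bounds on PN are max{0,(p₁−p₀)/p₁} ≤ PN ≤ min{1,(1−p₀)/p₁}.
  lower = (p₁ − p₀)/p₁ = 0.078475 / 0.58333 ≈ 0.1345
  upper = min{1, (1 − p₀)/p₁} = 0.49514 / 0.58333 ≈ 0.8488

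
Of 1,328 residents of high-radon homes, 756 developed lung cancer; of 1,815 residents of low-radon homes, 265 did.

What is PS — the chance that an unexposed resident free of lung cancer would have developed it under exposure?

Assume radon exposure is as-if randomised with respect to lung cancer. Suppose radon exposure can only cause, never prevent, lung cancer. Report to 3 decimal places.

PS ≈ 0.496

p₁ = P(outcome | exposed) = 756/1328 = 0.56928
p₀ = P(outcome | unexposed) = 265/1815 = 0.14601
Under exogeneity and monotonicity, PS = (p₁ − p₀) / (1 − p₀).
PS = (0.56928 − 0.14601) / (1 − 0.14601) = 0.42327 / 0.85399 ≈ 0.4956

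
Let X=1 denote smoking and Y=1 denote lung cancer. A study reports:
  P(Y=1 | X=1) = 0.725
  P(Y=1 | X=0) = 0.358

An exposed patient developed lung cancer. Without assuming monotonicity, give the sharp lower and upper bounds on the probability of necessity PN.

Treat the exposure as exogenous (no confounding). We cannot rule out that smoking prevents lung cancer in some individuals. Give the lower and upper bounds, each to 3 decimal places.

Let p₁ = 0.725, p₀ = 0.358.
Under exogeneity alone the bounds on PN are max{0,(p₁−p₀)/p₁} ≤ PN ≤ min{1,(1−p₀)/p₁}.
  lower = (p₁ − p₀)/p₁ = 0.367 / 0.725 ≈ 0.5062
  upper = min{1, (1 − p₀)/p₁} = 0.642 / 0.725 ≈ 0.8855

0.506 ≤ PN ≤ 0.886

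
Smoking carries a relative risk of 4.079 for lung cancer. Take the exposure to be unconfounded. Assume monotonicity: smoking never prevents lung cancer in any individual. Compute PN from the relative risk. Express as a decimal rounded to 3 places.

PN ≈ 0.755

Under exogeneity and monotonicity, PN = (RR − 1) / RR = 1 − 1/RR.
PN = (4.079 − 1) / 4.079 = 3.079 / 4.079 ≈ 0.7548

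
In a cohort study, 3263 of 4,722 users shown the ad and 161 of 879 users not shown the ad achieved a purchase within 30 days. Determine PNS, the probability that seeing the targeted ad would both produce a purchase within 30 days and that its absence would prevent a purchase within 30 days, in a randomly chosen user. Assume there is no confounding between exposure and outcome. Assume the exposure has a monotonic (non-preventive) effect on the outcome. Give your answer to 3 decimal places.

p₁ = P(outcome | exposed) = 3263/4722 = 0.69102
p₀ = P(outcome | unexposed) = 161/879 = 0.18316
Under exogeneity and monotonicity, PNS = p₁ − p₀.
PNS = 0.69102 − 0.18316 = 0.50786

PNS ≈ 0.508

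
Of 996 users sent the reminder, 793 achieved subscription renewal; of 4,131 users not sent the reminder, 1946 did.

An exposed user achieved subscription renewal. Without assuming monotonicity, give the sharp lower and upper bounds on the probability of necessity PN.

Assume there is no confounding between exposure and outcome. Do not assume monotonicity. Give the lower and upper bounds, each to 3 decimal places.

p₁ = P(outcome | exposed) = 793/996 = 0.79618
p₀ = P(outcome | unexposed) = 1946/4131 = 0.47107
Under exogeneity alone the bounds on PN are max{0,(p₁−p₀)/p₁} ≤ PN ≤ min{1,(1−p₀)/p₁}.
  lower = (p₁ − p₀)/p₁ = 0.32511 / 0.79618 ≈ 0.4083
  upper = min{1, (1 − p₀)/p₁} = 0.52893 / 0.79618 ≈ 0.6643

0.408 ≤ PN ≤ 0.664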